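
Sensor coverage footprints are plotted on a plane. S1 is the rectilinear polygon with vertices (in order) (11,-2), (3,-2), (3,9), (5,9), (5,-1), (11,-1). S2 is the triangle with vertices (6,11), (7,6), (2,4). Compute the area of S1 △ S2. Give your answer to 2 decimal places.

|S1| = 28, |S2| = 13.5, |S1∩S2| = 5.3821.
|S1 △ S2| = |S1| + |S2| − 2·|S1∩S2| = 28 + 13.5 − 10.7643 = 30.74.

30.74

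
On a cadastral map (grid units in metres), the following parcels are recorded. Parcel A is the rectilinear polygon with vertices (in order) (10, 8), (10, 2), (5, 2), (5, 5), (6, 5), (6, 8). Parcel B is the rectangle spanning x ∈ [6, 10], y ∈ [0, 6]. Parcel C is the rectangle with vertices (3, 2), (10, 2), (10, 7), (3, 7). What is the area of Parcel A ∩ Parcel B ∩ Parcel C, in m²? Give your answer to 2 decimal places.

16.00

The intersection is the polygon with vertices (6,2), (6,5), (6,6), (10,6), (10,2).
By the shoelace formula its area is 16.00.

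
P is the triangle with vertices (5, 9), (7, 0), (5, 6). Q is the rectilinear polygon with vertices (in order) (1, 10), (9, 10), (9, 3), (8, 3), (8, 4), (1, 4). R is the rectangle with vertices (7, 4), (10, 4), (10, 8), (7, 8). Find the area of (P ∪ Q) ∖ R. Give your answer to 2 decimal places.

41.89

|P ∪ Q| = 49.8889.
|(P ∪ Q) ∩ R| = 8.
|(P ∪ Q) ∖ R| = 49.8889 − 8 = 41.89.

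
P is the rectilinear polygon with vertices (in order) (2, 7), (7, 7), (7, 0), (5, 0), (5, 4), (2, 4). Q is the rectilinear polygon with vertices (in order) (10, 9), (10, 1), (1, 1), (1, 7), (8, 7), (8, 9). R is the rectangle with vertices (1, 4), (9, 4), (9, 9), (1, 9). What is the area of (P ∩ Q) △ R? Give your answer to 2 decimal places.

31.00

|P ∩ Q| = 21.
|(P ∩ Q) ∩ R| = 15.
|(P ∩ Q) △ R| = 21 + 40 − 30 = 31.00.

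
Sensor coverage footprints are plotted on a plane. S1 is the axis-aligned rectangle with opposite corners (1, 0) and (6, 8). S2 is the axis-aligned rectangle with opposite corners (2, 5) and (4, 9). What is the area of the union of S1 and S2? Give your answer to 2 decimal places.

By inclusion–exclusion:
Individual areas: |S1| = 40, |S2| = 8.
|S1∩S2|: x∈[2,4], y∈[5,8] → 2·3 = 6.
|S1 ∪ S2| = 48 − 6 = 42.00.

42.00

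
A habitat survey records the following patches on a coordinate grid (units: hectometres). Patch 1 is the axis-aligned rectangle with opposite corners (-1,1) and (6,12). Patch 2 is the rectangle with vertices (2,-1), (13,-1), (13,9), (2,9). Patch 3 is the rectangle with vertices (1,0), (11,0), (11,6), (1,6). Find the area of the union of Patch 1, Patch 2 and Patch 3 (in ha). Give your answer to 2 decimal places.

By inclusion–exclusion:
Individual areas: |Patch 1| = 77, |Patch 2| = 110, |Patch 3| = 60.
|Patch 1∩Patch 2|: x∈[2,6], y∈[1,9] → 4·8 = 32.
|Patch 1∩Patch 3|: x∈[1,6], y∈[1,6] → 5·5 = 25.
|Patch 2∩Patch 3|: x∈[2,11], y∈[0,6] → 9·6 = 54.
|Patch 1∩Patch 2∩Patch 3| = 20.
|Patch 1 ∪ Patch 2 ∪ Patch 3| = 247 − 111 + 20 = 156.00.

156.00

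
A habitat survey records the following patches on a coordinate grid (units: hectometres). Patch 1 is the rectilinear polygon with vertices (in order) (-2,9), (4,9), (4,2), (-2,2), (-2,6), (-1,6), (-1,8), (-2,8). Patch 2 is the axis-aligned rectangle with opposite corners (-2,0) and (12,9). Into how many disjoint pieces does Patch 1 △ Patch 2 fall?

Patch 1 △ Patch 2 splits into 2 disjoint pieces (area 84, area 2).

2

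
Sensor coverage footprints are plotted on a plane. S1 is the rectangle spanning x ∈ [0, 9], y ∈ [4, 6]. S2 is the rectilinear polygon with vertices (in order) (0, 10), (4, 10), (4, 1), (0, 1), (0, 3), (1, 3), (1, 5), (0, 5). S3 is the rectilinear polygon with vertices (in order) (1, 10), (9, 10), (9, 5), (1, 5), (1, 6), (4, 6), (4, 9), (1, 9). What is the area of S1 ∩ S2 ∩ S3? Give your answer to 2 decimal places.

The intersection is the polygon with vertices (4,5), (1,5), (1,6), (4,6).
By the shoelace formula its area is 3.00.

3.00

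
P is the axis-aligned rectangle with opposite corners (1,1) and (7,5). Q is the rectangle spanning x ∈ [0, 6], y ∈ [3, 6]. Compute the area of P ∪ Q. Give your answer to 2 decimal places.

By inclusion–exclusion:
Individual areas: |P| = 24, |Q| = 18.
|P∩Q|: x∈[1,6], y∈[3,5] → 5·2 = 10.
|P ∪ Q| = 42 − 10 = 32.00.

32.00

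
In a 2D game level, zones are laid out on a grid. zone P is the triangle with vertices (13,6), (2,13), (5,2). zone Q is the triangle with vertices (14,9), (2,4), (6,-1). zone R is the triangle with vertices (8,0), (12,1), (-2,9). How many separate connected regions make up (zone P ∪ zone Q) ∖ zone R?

(zone P ∪ zone Q) ∖ zone R splits into 2 disjoint pieces (area 48.9326, area 9.479).

2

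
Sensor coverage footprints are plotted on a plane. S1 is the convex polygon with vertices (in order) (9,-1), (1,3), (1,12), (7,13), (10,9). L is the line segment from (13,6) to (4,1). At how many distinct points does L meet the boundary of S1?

2

The segment meets the boundary at (4.474,1.263), (9.506,4.059).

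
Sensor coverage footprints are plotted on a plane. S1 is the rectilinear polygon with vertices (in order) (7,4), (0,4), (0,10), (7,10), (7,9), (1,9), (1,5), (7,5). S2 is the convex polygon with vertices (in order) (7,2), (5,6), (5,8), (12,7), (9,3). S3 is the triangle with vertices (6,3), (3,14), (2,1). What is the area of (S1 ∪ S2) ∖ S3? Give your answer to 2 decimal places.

|S1 ∪ S2| = 41.25.
|(S1 ∪ S2) ∩ S3| = 5.0284.
|(S1 ∪ S2) ∖ S3| = 41.25 − 5.0284 = 36.22.

36.22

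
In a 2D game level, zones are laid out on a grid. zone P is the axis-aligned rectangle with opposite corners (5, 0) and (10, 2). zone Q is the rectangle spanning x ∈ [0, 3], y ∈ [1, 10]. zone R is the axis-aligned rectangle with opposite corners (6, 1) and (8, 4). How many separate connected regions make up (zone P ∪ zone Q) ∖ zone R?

2

(zone P ∪ zone Q) ∖ zone R splits into 2 disjoint pieces (area 8, area 27).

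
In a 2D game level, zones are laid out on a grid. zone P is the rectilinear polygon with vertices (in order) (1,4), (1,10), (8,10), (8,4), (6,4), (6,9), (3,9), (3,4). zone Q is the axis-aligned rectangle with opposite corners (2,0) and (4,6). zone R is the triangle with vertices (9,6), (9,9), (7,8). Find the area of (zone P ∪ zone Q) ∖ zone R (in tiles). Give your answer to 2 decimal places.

|zone P ∪ zone Q| = 37.
|(zone P ∪ zone Q) ∩ zone R| = 0.75.
|(zone P ∪ zone Q) ∖ zone R| = 37 − 0.75 = 36.25.

36.25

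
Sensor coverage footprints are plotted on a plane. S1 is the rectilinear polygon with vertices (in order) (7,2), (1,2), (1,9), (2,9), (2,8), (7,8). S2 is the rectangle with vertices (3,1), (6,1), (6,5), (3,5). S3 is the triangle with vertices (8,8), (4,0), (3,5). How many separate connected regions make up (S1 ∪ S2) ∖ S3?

(S1 ∪ S2) ∖ S3 splits into 2 disjoint pieces (area 5.25, area 21.8).

2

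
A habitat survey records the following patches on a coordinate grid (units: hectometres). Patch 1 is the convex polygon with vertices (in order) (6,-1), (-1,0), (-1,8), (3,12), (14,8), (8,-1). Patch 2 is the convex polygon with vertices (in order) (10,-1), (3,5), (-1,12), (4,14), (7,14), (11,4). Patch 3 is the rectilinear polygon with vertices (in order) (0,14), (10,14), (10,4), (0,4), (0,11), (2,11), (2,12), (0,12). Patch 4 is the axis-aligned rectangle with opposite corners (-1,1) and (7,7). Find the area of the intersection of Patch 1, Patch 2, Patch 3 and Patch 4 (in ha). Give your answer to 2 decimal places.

The intersection is the polygon with vertices (4.167,4), (3,5), (1.857,7), (7,7), (7,4).
By the shoelace formula its area is 12.56.

12.56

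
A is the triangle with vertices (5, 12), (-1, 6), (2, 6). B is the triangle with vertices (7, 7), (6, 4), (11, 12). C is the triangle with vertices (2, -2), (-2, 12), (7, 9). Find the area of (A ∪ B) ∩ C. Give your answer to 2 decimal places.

The region (A ∪ B) ∩ C is the polygon with vertices (3.25,10.25), (4,10), (2,6), (-0.286,6), (-0.444,6.556).
By the shoelace formula its area is 7.93.

7.93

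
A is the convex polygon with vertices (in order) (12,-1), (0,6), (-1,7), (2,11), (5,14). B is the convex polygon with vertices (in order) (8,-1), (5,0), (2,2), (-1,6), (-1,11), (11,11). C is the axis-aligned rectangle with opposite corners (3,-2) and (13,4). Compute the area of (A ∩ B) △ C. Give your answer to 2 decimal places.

|A ∩ B| = 59.8099.
|(A ∩ B) ∩ C| = 8.6263.
|(A ∩ B) △ C| = 59.8099 + 60 − 17.2526 = 102.56.

102.56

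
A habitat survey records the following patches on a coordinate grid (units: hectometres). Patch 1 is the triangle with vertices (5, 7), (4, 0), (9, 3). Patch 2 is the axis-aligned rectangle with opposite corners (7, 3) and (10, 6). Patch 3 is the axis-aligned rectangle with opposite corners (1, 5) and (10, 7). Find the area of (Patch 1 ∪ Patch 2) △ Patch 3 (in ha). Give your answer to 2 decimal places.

|Patch 1 ∪ Patch 2| = 23.
|(Patch 1 ∪ Patch 2) ∩ Patch 3| = 5.2857.
|(Patch 1 ∪ Patch 2) △ Patch 3| = 23 + 18 − 10.5714 = 30.43.

30.43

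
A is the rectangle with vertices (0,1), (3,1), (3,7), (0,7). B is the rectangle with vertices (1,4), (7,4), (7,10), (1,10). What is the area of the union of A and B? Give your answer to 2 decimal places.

By inclusion–exclusion:
Individual areas: |A| = 18, |B| = 36.
|A∩B|: x∈[1,3], y∈[4,7] → 2·3 = 6.
|A ∪ B| = 54 − 6 = 48.00.

48.00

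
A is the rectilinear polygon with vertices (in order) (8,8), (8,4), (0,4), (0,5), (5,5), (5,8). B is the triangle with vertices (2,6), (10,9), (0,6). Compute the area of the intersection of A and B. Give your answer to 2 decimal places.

0.60

The intersection is the polygon with vertices (5,7.5), (6.667,8), (7.333,8), (5,7.125).
By the shoelace formula its area is 0.60.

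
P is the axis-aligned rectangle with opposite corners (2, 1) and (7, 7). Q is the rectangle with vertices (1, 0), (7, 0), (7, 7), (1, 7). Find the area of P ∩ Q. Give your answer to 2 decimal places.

|P∩Q|: x∈[2,7], y∈[1,7] → 5·6 = 30.

30.00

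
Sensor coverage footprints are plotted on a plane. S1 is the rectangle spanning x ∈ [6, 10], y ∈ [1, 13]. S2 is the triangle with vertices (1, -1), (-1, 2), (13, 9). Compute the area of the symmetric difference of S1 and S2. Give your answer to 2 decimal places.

|S1| = 48, |S2| = 28, |S1∩S2| = 6.6667.
|S1 △ S2| = |S1| + |S2| − 2·|S1∩S2| = 48 + 28 − 13.3333 = 62.67.

62.67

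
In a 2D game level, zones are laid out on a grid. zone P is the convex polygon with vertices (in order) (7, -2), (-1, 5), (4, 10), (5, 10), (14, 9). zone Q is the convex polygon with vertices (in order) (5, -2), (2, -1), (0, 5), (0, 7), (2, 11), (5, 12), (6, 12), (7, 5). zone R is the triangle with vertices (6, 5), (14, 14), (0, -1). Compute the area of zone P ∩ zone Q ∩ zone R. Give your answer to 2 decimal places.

1.37

The intersection is the polygon with vertices (6.862,5.969), (6,5), (2.733,1.733), (2.633,1.821), (6.814,6.301).
By the shoelace formula its area is 1.37.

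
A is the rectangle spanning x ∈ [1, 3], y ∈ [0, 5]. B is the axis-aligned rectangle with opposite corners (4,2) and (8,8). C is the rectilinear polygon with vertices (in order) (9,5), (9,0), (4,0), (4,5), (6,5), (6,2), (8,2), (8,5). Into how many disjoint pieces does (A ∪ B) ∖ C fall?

(A ∪ B) ∖ C splits into 2 disjoint pieces (area 10, area 18).

2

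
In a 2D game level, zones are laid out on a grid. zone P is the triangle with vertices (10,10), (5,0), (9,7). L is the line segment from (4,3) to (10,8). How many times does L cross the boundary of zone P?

2

The segment meets the boundary at (9.077,7.231), (8.286,6.571).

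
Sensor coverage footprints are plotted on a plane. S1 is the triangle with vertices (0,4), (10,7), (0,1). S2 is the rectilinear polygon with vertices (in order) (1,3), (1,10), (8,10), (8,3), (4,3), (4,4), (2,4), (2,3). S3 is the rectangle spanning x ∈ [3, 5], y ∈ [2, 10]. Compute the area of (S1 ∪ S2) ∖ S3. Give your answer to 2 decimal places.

40.05

|S1 ∪ S2| = 53.95.
|(S1 ∪ S2) ∩ S3| = 13.9.
|(S1 ∪ S2) ∖ S3| = 53.95 − 13.9 = 40.05.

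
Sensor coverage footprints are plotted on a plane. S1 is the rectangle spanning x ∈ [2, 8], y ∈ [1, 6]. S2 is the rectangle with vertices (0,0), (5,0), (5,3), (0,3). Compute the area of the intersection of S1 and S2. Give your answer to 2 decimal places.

6.00

|S1∩S2|: x∈[2,5], y∈[1,3] → 3·2 = 6.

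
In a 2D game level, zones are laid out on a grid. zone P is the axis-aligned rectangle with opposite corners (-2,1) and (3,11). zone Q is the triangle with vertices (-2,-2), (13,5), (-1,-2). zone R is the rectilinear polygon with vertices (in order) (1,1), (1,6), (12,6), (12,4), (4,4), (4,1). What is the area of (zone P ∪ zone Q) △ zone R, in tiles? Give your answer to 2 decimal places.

|zone P ∪ zone Q| = 53.5.
|(zone P ∪ zone Q) ∩ zone R| = 10.0548.
|(zone P ∪ zone Q) △ zone R| = 53.5 + 31 − 20.1095 = 64.39.

64.39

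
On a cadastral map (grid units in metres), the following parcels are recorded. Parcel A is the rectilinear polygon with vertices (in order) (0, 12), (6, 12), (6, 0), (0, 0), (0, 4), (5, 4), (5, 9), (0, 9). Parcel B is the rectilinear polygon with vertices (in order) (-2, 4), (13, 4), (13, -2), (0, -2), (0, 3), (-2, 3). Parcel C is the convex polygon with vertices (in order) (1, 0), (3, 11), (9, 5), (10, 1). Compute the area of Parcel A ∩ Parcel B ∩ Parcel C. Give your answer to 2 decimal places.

17.16

The intersection is the polygon with vertices (5,4), (6,4), (6,0.556), (1,0), (1.727,4).
By the shoelace formula its area is 17.16.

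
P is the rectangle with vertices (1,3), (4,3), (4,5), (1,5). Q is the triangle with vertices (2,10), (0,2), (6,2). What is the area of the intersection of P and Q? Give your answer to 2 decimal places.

The intersection is the polygon with vertices (1,3), (1,5), (4,5), (4,3).
By the shoelace formula its area is 6.00.

6.00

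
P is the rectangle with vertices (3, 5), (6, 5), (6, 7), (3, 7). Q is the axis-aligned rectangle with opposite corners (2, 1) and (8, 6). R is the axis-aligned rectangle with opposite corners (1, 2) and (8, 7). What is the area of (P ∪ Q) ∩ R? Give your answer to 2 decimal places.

The region (P ∪ Q) ∩ R is the polygon with vertices (6,7), (6,6), (8,6), (8,2), (2,2), (2,6), (3,6), (3,7).
By the shoelace formula its area is 27.00.

27.00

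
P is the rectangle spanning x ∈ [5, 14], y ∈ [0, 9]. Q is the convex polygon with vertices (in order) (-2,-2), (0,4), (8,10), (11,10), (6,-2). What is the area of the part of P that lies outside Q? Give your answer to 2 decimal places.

|P| = 81, |P∩Q| = 32.3333.
|P ∖ Q| = |P| − |P∩Q| = 81 − 32.3333 = 48.67.

48.67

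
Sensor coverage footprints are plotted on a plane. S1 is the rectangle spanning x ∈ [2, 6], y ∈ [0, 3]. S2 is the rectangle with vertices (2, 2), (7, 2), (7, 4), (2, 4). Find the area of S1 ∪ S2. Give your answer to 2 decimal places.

By inclusion–exclusion:
Individual areas: |S1| = 12, |S2| = 10.
|S1∩S2|: x∈[2,6], y∈[2,3] → 4·1 = 4.
|S1 ∪ S2| = 22 − 4 = 18.00.

18.00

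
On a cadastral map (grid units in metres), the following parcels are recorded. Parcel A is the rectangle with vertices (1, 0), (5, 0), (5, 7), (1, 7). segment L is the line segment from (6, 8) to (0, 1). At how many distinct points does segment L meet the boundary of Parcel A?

2

The segment meets the boundary at (1,2.167), (5,6.833).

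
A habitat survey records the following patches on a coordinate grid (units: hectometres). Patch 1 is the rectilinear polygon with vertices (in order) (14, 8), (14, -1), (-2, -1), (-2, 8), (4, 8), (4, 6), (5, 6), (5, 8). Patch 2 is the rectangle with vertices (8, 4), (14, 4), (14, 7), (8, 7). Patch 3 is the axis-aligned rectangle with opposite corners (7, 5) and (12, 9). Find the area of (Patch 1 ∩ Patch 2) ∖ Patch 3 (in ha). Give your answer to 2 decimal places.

10.00

|Patch 1 ∩ Patch 2| = 18.
|(Patch 1 ∩ Patch 2) ∩ Patch 3| = 8.
|(Patch 1 ∩ Patch 2) ∖ Patch 3| = 18 − 8 = 10.00.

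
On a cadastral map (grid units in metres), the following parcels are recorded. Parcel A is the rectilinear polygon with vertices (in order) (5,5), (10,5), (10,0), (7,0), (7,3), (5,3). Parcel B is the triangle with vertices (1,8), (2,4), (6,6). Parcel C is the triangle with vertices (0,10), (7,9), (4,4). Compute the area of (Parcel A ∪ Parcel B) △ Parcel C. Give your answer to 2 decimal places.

37.44

|Parcel A ∪ Parcel B| = 28.
|(Parcel A ∪ Parcel B) ∩ Parcel C| = 4.7818.
|(Parcel A ∪ Parcel B) △ Parcel C| = 28 + 19 − 9.5637 = 37.44.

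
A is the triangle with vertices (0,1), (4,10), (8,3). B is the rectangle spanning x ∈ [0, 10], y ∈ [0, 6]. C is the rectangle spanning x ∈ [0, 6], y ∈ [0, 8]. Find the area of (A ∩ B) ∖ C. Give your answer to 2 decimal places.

|A ∩ B| = 23.873.
|(A ∩ B) ∩ C| = 19.9444.
|(A ∩ B) ∖ C| = 23.873 − 19.9444 = 3.93.

3.93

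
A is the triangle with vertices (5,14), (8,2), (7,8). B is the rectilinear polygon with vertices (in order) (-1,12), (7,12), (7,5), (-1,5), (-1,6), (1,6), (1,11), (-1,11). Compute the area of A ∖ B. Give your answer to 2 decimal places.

1.17

|A| = 3, |A∩B| = 1.8333.
|A ∖ B| = |A| − |A∩B| = 3 − 1.8333 = 1.17.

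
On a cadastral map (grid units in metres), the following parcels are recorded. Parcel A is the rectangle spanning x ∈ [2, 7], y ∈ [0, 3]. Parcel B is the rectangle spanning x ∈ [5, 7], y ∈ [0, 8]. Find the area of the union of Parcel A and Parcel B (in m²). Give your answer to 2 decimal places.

25.00

By inclusion–exclusion:
Individual areas: |Parcel A| = 15, |Parcel B| = 16.
|Parcel A∩Parcel B|: x∈[5,7], y∈[0,3] → 2·3 = 6.
|Parcel A ∪ Parcel B| = 31 − 6 = 25.00.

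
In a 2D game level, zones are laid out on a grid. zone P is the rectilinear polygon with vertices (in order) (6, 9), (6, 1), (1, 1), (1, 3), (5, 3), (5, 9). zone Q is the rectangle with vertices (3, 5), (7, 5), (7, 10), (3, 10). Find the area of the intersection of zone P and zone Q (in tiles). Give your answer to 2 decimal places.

The intersection is the polygon with vertices (6,5), (5,5), (5,9), (6,9).
By the shoelace formula its area is 4.00.

4.00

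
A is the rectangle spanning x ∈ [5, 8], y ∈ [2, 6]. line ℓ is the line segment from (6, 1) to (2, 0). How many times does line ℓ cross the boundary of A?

0

The segment lies entirely outside A and never meets its boundary.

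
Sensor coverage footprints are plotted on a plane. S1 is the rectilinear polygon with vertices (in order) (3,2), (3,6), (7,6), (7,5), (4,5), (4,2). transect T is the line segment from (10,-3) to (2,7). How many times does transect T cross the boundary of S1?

The segment meets the boundary at (3,5.75), (4,4.5).

2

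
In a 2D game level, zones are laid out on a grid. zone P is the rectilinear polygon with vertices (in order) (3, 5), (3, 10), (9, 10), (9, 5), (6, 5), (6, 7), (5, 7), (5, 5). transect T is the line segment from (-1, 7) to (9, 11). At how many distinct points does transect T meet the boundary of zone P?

2

The segment meets the boundary at (6.5,10), (3,8.6).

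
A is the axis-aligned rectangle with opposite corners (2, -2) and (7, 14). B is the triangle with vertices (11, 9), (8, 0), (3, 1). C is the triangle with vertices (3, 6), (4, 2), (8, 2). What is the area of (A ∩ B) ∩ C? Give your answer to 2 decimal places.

3.16

The region (A ∩ B) ∩ C is the polygon with vertices (5.778,3.778), (7,2.8), (7,2), (4,2).
By the shoelace formula its area is 3.16.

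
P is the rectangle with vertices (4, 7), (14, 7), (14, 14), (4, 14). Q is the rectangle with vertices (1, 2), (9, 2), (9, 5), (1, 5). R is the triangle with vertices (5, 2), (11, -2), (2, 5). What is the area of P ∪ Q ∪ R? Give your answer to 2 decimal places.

By inclusion–exclusion:
Individual areas: |P| = 70, |Q| = 24, |R| = 3.
|P∩Q| = 0 (no overlap).
|P∩R| = 0.
|Q∩R| = 1.2857.
|P∩Q∩R| = 0.
|P ∪ Q ∪ R| = 97 − 1.2857 + 0 = 95.71.

95.71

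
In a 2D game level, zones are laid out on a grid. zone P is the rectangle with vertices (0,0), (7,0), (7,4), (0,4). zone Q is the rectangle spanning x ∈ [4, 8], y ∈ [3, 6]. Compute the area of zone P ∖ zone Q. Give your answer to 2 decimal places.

|zone P∩zone Q|: x∈[4,7], y∈[3,4] → 3·1 = 3.
|zone P| = 28.
|zone P ∖ zone Q| = |zone P| − |zone P∩zone Q| = 28 − 3 = 25.00.

25.00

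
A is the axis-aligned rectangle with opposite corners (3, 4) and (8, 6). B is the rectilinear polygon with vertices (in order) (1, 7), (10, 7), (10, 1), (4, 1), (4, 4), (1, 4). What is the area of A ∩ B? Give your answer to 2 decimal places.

The intersection is the polygon with vertices (3,6), (8,6), (8,4), (4,4), (3,4).
By the shoelace formula its area is 10.00.

10.00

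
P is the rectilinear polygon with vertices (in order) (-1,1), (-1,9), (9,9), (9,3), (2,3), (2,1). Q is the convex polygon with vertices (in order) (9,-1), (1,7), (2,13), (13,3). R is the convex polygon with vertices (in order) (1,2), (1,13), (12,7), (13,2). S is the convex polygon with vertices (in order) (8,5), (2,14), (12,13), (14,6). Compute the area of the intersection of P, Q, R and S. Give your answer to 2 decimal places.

6.18

The intersection is the polygon with vertices (9,5.167), (8,5), (5.333,9), (6.4,9), (9,6.636).
By the shoelace formula its area is 6.18.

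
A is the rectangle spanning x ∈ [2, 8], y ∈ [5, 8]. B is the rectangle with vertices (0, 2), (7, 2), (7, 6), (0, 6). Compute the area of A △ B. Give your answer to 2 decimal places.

36.00

|A∩B|: x∈[2,7], y∈[5,6] → 5·1 = 5.
|A △ B| = |A| + |B| − 2·|A∩B| = 18 + 28 − 10 = 36.00.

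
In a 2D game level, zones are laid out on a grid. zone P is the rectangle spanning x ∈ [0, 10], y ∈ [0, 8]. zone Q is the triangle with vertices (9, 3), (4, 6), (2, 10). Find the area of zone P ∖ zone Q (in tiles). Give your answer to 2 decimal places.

74.00

|zone P| = 80, |zone P∩zone Q| = 6.
|zone P ∖ zone Q| = |zone P| − |zone P∩zone Q| = 80 − 6 = 74.00.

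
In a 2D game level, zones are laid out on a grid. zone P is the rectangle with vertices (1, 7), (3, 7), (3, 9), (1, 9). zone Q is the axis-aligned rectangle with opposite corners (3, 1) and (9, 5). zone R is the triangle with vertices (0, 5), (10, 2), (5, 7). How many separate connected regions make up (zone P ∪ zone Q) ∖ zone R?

(zone P ∪ zone Q) ∖ zone R splits into 3 disjoint pieces (area 4, area 13.2, area 2).

3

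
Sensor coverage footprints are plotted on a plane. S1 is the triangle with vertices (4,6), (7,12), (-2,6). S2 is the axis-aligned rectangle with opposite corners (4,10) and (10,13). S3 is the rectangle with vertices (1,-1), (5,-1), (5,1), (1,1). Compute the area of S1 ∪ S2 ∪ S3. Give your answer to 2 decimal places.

42.00

By inclusion–exclusion:
Individual areas: |S1| = 18, |S2| = 18, |S3| = 8.
|S1∩S2| = 2.
|S1∩S3| = 0.
|S2∩S3| = 0 (no overlap).
|S1∩S2∩S3| = 0.
|S1 ∪ S2 ∪ S3| = 44 − 2 + 0 = 42.00.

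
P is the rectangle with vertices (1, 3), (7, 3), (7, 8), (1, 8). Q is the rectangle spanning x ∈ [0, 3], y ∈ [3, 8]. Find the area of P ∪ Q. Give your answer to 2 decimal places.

By inclusion–exclusion:
Individual areas: |P| = 30, |Q| = 15.
|P∩Q|: x∈[1,3], y∈[3,8] → 2·5 = 10.
|P ∪ Q| = 45 − 10 = 35.00.

35.00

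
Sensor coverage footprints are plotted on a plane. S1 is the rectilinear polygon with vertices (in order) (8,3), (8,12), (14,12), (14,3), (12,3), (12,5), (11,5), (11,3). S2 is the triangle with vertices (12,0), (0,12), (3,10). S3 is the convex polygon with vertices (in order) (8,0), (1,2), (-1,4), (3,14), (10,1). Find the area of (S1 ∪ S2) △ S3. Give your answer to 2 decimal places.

121.17

|S1 ∪ S2| = 57.5611.
|(S1 ∪ S2) ∩ S3| = 5.4474.
|(S1 ∪ S2) △ S3| = 57.5611 + 74.5 − 10.8949 = 121.17.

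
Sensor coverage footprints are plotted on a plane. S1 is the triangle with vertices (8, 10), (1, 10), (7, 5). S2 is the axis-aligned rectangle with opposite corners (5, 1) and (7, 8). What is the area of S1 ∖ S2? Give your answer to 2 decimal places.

13.17

|S1| = 17.5, |S1∩S2| = 4.3333.
|S1 ∖ S2| = |S1| − |S1∩S2| = 17.5 − 4.3333 = 13.17.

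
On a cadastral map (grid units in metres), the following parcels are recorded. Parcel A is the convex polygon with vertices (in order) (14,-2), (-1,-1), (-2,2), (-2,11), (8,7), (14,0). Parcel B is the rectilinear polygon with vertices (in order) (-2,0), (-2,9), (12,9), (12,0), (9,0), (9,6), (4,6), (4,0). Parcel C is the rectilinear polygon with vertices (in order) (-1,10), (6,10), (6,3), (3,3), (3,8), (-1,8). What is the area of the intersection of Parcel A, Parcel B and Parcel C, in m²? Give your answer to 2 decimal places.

14.20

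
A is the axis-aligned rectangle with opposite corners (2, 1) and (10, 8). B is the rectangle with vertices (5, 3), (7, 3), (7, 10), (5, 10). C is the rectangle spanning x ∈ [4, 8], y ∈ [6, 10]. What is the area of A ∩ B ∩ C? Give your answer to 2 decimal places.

4.00

The intersection is the polygon with vertices (7,6), (5,6), (5,8), (7,8).
By the shoelace formula its area is 4.00.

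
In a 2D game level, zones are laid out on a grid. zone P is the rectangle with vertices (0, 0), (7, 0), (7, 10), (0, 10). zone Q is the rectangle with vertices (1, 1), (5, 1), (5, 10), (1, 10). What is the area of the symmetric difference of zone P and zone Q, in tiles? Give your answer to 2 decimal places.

|zone P∩zone Q|: x∈[1,5], y∈[1,10] → 4·9 = 36.
|zone P △ zone Q| = |zone P| + |zone Q| − 2·|zone P∩zone Q| = 70 + 36 − 72 = 34.00.

34.00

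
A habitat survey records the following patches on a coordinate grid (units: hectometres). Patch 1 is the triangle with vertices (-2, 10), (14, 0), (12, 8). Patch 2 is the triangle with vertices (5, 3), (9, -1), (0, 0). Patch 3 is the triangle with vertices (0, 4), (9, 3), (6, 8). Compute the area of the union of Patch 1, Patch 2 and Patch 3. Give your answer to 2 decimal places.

83.20

By inclusion–exclusion:
Individual areas: |Patch 1| = 54, |Patch 2| = 16, |Patch 3| = 21.
|Patch 1∩Patch 2| = 0.
|Patch 1∩Patch 3| = 7.8039.
|Patch 2∩Patch 3| = 0.
|Patch 1∩Patch 2∩Patch 3| = 0.
|Patch 1 ∪ Patch 2 ∪ Patch 3| = 91 − 7.8039 + 0 = 83.20.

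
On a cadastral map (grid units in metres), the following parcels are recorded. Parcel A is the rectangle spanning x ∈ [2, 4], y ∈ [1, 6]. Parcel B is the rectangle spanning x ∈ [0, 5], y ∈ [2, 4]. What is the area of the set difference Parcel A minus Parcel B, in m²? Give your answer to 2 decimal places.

6.00

|Parcel A∩Parcel B|: x∈[2,4], y∈[2,4] → 2·2 = 4.
|Parcel A| = 10.
|Parcel A ∖ Parcel B| = |Parcel A| − |Parcel A∩Parcel B| = 10 − 4 = 6.00.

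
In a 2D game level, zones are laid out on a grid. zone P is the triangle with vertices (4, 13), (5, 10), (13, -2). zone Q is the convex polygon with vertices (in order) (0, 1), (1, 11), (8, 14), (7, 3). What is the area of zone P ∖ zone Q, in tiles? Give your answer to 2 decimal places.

|zone P| = 6, |zone P∩zone Q| = 3.2995.
|zone P ∖ zone Q| = |zone P| − |zone P∩zone Q| = 6 − 3.2995 = 2.70.

2.70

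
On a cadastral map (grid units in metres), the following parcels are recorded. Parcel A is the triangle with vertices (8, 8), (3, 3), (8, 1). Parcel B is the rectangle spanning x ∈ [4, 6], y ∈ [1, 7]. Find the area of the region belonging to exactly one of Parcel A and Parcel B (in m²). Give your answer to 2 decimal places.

18.30

|Parcel A| = 17.5, |Parcel B| = 12, |Parcel A∩Parcel B| = 5.6.
|Parcel A △ Parcel B| = |Parcel A| + |Parcel B| − 2·|Parcel A∩Parcel B| = 17.5 + 12 − 11.2 = 18.30.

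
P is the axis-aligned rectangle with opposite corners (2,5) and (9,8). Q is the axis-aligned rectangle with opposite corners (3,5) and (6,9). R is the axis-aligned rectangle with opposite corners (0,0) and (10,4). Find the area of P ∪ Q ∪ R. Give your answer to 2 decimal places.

By inclusion–exclusion:
Individual areas: |P| = 21, |Q| = 12, |R| = 40.
|P∩Q|: x∈[3,6], y∈[5,8] → 3·3 = 9.
|P∩R| = 0 (no overlap).
|Q∩R| = 0 (no overlap).
|P∩Q∩R| = 0.
|P ∪ Q ∪ R| = 73 − 9 + 0 = 64.00.

64.00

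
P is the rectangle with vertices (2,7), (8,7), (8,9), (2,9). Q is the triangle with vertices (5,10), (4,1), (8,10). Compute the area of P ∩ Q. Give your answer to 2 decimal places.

4.67

The intersection is the polygon with vertices (7.556,9), (6.667,7), (4.667,7), (4.889,9).
By the shoelace formula its area is 4.67.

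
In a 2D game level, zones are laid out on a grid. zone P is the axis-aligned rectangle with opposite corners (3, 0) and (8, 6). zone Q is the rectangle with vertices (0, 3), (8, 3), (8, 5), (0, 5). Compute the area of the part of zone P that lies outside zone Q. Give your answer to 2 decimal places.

20.00

|zone P∩zone Q|: x∈[3,8], y∈[3,5] → 5·2 = 10.
|zone P| = 30.
|zone P ∖ zone Q| = |zone P| − |zone P∩zone Q| = 30 − 10 = 20.00.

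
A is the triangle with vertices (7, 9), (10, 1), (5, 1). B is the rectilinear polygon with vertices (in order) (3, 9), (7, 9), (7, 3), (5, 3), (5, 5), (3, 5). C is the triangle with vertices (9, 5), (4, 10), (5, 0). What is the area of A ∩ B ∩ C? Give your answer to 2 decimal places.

4.10

The intersection is the polygon with vertices (7,3), (5.5,3), (6.6,7.4), (7,7).
By the shoelace formula its area is 4.10.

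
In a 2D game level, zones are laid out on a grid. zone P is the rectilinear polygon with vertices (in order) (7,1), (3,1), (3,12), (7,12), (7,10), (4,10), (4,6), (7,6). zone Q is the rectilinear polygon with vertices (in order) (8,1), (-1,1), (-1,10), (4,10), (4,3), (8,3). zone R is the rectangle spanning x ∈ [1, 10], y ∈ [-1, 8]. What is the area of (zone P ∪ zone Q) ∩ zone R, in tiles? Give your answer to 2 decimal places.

|zone P ∪ zone Q| = 70.
|(zone P ∪ zone Q) ∩ zone R| = 38.00.

38.00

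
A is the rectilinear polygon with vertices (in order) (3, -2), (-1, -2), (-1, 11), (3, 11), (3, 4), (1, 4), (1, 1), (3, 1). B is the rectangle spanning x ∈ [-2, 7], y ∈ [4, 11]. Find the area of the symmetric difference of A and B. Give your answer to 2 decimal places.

|A| = 46, |B| = 63, |A∩B| = 28.
|A △ B| = |A| + |B| − 2·|A∩B| = 46 + 63 − 56 = 53.00.

53.00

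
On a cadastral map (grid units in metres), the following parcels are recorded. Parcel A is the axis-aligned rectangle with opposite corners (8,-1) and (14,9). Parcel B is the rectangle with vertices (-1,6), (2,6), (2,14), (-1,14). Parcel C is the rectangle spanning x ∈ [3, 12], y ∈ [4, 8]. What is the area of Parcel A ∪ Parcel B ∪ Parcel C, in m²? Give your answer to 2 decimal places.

104.00

By inclusion–exclusion:
Individual areas: |Parcel A| = 60, |Parcel B| = 24, |Parcel C| = 36.
|Parcel A∩Parcel B| = 0 (no overlap).
|Parcel A∩Parcel C|: x∈[8,12], y∈[4,8] → 4·4 = 16.
|Parcel B∩Parcel C| = 0 (no overlap).
|Parcel A∩Parcel B∩Parcel C| = 0.
|Parcel A ∪ Parcel B ∪ Parcel C| = 120 − 16 + 0 = 104.00.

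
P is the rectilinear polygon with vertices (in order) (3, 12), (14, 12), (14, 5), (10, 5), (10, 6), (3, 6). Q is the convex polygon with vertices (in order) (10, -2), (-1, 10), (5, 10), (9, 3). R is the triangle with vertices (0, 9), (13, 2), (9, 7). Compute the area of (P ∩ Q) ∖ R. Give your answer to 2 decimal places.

|P ∩ Q| = 12.5714.
|(P ∩ Q) ∩ R| = 5.5548.
|(P ∩ Q) ∖ R| = 12.5714 − 5.5548 = 7.02.

7.02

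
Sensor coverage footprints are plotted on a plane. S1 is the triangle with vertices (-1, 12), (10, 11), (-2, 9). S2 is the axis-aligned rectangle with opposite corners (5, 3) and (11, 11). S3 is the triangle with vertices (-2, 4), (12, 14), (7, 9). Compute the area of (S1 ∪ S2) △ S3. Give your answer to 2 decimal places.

|S1 ∪ S2| = 62.9167.
|(S1 ∪ S2) ∩ S3| = 4.4646.
|(S1 ∪ S2) △ S3| = 62.9167 + 10 − 8.9292 = 63.99.

63.99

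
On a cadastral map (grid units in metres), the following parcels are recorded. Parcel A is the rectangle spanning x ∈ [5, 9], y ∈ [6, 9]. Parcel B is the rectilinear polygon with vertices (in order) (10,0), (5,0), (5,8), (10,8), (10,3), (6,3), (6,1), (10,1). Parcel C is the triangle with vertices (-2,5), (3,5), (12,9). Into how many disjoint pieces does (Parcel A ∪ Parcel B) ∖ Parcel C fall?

2

(Parcel A ∪ Parcel B) ∖ Parcel C splits into 2 disjoint pieces (area 5.7143, area 26.9861).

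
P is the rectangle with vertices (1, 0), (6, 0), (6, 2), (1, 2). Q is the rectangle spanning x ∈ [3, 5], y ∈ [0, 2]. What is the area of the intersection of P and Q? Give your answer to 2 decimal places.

4.00

|P∩Q|: x∈[3,5], y∈[0,2] → 2·2 = 4.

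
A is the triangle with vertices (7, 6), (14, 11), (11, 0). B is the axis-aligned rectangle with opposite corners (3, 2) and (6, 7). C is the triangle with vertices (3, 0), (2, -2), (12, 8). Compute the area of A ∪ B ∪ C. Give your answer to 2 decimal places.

49.91

By inclusion–exclusion:
Individual areas: |A| = 31, |B| = 15, |C| = 5.
|A∩B| = 0.
|A∩C| = 0.8395.
|B∩C| = 0.25.
|A∩B∩C| = 0.
|A ∪ B ∪ C| = 51 − 1.0895 + 0 = 49.91.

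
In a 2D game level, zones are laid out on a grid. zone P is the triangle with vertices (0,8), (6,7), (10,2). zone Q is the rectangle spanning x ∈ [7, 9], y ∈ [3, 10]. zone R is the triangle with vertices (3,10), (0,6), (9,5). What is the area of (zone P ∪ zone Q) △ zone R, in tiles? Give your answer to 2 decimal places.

25.73

|zone P ∪ zone Q| = 24.5333.
|(zone P ∪ zone Q) ∩ zone R| = 9.1519.
|(zone P ∪ zone Q) △ zone R| = 24.5333 + 19.5 − 18.3038 = 25.73.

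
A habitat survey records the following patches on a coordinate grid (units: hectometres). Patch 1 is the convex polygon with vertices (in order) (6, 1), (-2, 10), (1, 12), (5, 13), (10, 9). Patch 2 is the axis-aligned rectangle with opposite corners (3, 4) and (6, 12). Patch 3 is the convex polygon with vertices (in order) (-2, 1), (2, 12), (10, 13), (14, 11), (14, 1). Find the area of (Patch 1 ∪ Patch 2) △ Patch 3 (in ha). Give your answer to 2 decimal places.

|Patch 1 ∪ Patch 2| = 74.0625.
|(Patch 1 ∪ Patch 2) ∩ Patch 3| = 63.8655.
|(Patch 1 ∪ Patch 2) △ Patch 3| = 74.0625 + 158 − 127.7309 = 104.33.

104.33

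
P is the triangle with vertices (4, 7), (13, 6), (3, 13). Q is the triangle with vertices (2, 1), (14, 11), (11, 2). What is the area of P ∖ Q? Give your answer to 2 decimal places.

|P| = 26.5, |P∩Q| = 3.4276.
|P ∖ Q| = |P| − |P∩Q| = 26.5 − 3.4276 = 23.07.

23.07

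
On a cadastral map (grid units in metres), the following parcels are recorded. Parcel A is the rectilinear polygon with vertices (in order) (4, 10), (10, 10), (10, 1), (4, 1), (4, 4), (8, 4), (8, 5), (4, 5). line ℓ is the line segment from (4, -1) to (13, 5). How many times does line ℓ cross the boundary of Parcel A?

2

The segment meets the boundary at (10,3), (7,1).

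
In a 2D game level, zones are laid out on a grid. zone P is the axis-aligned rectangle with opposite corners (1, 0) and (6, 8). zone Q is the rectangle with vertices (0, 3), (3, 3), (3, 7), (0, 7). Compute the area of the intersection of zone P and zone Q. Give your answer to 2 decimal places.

|zone P∩zone Q|: x∈[1,3], y∈[3,7] → 2·4 = 8.

8.00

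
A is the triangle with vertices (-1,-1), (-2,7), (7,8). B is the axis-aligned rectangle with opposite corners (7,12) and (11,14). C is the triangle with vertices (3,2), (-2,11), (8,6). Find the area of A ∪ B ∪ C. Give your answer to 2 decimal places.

By inclusion–exclusion:
Individual areas: |A| = 36.5, |B| = 8, |C| = 32.5.
|A∩B| = 0.
|A∩C| = 14.6528.
|B∩C| = 0.
|A∩B∩C| = 0.
|A ∪ B ∪ C| = 77 − 14.6528 + 0 = 62.35.

62.35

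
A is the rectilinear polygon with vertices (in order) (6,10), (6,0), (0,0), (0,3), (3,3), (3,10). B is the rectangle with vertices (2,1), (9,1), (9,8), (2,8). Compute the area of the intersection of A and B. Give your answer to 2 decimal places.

23.00

The intersection is the polygon with vertices (6,1), (2,1), (2,3), (3,3), (3,8), (6,8).
By the shoelace formula its area is 23.00.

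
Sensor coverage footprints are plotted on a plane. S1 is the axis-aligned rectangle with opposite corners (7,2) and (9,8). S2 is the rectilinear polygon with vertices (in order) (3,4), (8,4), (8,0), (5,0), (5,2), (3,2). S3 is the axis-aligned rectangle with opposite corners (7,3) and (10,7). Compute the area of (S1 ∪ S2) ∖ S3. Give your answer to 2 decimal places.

|S1 ∪ S2| = 26.
|(S1 ∪ S2) ∩ S3| = 8.
|(S1 ∪ S2) ∖ S3| = 26 − 8 = 18.00.

18.00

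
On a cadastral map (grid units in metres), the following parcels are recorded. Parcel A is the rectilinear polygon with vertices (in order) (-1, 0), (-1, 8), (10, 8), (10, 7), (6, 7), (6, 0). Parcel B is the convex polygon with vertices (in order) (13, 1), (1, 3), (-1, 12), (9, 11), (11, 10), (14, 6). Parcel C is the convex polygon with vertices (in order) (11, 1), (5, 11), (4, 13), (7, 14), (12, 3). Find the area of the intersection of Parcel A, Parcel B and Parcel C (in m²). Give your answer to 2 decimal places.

The intersection is the polygon with vertices (10,7), (7.4,7), (6.8,8), (9.727,8), (10,7.4).
By the shoelace formula its area is 2.82.

2.82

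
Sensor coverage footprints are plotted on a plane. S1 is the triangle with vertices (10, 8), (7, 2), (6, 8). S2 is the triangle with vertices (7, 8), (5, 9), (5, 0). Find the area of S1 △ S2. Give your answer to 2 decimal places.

18.60

|S1| = 12, |S2| = 9, |S1∩S2| = 1.2.
|S1 △ S2| = |S1| + |S2| − 2·|S1∩S2| = 12 + 9 − 2.4 = 18.60.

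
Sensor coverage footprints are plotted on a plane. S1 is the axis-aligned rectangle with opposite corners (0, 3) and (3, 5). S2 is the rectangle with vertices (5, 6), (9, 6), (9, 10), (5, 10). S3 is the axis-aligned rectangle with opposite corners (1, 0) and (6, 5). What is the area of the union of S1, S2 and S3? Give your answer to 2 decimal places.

43.00

By inclusion–exclusion:
Individual areas: |S1| = 6, |S2| = 16, |S3| = 25.
|S1∩S2| = 0 (no overlap).
|S1∩S3|: x∈[1,3], y∈[3,5] → 2·2 = 4.
|S2∩S3| = 0 (no overlap).
|S1∩S2∩S3| = 0.
|S1 ∪ S2 ∪ S3| = 47 − 4 + 0 = 43.00.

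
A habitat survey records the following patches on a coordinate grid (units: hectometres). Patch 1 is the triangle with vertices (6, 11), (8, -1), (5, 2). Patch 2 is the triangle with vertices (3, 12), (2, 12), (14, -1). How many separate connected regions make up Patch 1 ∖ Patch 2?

2

Patch 1 ∖ Patch 2 splits into 2 disjoint pieces (area 0.9906, area 13.3191).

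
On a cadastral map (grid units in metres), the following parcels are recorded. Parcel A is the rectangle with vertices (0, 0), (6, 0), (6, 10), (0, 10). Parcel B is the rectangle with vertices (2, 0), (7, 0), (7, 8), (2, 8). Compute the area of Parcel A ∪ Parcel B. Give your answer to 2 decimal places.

By inclusion–exclusion:
Individual areas: |Parcel A| = 60, |Parcel B| = 40.
|Parcel A∩Parcel B|: x∈[2,6], y∈[0,8] → 4·8 = 32.
|Parcel A ∪ Parcel B| = 100 − 32 = 68.00.

68.00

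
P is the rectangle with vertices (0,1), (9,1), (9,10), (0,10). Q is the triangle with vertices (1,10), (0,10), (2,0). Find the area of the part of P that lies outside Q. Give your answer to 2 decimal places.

|P| = 81, |P∩Q| = 4.95.
|P ∖ Q| = |P| − |P∩Q| = 81 − 4.95 = 76.05.

76.05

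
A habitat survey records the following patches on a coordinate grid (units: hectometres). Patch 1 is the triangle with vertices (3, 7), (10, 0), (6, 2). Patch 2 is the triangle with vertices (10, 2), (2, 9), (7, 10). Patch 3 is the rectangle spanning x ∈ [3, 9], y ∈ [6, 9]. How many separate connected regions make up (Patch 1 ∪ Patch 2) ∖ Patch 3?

3

(Patch 1 ∪ Patch 2) ∖ Patch 3 splits into 3 disjoint pieces (area 6.8, area 3.125, area 6.1429).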